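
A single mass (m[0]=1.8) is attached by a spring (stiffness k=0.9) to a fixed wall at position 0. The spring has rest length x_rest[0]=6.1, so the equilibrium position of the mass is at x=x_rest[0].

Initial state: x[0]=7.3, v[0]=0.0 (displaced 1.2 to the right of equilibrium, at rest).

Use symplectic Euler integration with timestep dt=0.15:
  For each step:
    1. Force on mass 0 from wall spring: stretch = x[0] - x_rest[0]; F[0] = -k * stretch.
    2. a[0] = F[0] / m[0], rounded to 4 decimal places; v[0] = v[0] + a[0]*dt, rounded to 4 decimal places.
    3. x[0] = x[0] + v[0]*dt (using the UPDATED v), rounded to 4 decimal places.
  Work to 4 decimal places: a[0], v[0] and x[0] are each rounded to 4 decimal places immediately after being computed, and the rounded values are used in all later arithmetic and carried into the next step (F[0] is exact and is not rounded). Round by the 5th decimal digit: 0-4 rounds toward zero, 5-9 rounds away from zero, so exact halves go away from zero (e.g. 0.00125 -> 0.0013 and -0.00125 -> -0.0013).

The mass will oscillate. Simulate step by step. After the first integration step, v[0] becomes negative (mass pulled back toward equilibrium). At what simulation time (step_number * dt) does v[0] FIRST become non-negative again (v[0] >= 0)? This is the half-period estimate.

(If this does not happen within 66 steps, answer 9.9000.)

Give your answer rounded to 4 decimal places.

Answer: 4.5000

Derivation:
Step 0: x=[7.3000] v=[0.0000]
Step 1: x=[7.2865] v=[-0.0900]
Step 2: x=[7.2597] v=[-0.1790]
Step 3: x=[7.2198] v=[-0.2660]
Step 4: x=[7.1673] v=[-0.3500]
Step 5: x=[7.1028] v=[-0.4301]
Step 6: x=[7.0270] v=[-0.5053]
Step 7: x=[6.9408] v=[-0.5748]
Step 8: x=[6.8451] v=[-0.6379]
Step 9: x=[6.7410] v=[-0.6938]
Step 10: x=[6.6297] v=[-0.7419]
Step 11: x=[6.5125] v=[-0.7816]
Step 12: x=[6.3906] v=[-0.8125]
Step 13: x=[6.2655] v=[-0.8343]
Step 14: x=[6.1385] v=[-0.8467]
Step 15: x=[6.0111] v=[-0.8496]
Step 16: x=[5.8847] v=[-0.8429]
Step 17: x=[5.7607] v=[-0.8267]
Step 18: x=[5.6405] v=[-0.8012]
Step 19: x=[5.5255] v=[-0.7667]
Step 20: x=[5.4170] v=[-0.7236]
Step 21: x=[5.3161] v=[-0.6724]
Step 22: x=[5.2241] v=[-0.6136]
Step 23: x=[5.1419] v=[-0.5479]
Step 24: x=[5.0705] v=[-0.4760]
Step 25: x=[5.0107] v=[-0.3988]
Step 26: x=[4.9631] v=[-0.3171]
Step 27: x=[4.9283] v=[-0.2318]
Step 28: x=[4.9067] v=[-0.1439]
Step 29: x=[4.8985] v=[-0.0544]
Step 30: x=[4.9039] v=[0.0357]
First v>=0 after going negative at step 30, time=4.5000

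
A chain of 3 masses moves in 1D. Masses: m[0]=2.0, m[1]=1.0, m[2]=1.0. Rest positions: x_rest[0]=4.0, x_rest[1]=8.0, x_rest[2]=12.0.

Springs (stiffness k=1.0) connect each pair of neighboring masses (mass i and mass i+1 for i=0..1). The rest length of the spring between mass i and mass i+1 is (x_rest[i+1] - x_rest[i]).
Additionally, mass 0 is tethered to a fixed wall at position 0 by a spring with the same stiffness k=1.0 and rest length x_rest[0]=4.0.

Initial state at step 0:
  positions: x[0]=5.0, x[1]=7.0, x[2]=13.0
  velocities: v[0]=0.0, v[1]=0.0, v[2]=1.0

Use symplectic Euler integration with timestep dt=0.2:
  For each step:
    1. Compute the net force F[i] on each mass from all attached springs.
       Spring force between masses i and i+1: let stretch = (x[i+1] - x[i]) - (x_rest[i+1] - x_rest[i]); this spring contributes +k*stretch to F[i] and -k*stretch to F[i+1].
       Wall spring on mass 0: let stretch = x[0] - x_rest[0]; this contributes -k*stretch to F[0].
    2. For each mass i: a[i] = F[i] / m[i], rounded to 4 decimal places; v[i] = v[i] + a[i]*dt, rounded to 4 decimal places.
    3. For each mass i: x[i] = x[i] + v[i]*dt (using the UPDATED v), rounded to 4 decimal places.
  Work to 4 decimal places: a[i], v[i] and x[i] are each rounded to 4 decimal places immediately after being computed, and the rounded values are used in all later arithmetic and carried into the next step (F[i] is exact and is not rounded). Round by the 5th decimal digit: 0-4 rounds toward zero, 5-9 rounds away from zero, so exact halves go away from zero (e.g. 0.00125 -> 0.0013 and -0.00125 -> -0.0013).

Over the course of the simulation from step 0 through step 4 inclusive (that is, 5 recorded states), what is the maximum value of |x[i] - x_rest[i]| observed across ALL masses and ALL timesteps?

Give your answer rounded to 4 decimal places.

Answer: 1.1616

Derivation:
Step 0: x=[5.0000 7.0000 13.0000] v=[0.0000 0.0000 1.0000]
Step 1: x=[4.9400 7.1600 13.1200] v=[-0.3000 0.8000 0.6000]
Step 2: x=[4.8256 7.4696 13.1616] v=[-0.5720 1.5480 0.2080]
Step 3: x=[4.6676 7.9011 13.1355] v=[-0.7902 2.1576 -0.1304]
Step 4: x=[4.4809 8.4127 13.0600] v=[-0.9336 2.5578 -0.3773]
Max displacement = 1.1616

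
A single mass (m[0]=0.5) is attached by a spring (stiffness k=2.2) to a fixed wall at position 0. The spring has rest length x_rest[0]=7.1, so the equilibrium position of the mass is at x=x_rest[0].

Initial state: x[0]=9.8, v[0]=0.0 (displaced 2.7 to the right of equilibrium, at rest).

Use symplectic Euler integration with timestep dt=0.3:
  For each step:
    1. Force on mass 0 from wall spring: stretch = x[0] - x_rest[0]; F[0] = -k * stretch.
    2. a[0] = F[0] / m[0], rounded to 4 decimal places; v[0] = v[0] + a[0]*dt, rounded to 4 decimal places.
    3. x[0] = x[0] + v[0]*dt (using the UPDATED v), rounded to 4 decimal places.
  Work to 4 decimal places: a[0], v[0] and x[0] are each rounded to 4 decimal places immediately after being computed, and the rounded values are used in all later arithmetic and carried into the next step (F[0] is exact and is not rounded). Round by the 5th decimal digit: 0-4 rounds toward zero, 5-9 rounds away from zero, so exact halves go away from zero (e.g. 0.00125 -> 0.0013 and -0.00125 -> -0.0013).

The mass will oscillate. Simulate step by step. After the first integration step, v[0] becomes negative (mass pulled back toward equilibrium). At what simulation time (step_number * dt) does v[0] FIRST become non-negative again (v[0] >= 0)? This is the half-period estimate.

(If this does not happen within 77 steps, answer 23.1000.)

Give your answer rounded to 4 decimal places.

Answer: 1.5000

Derivation:
Step 0: x=[9.8000] v=[0.0000]
Step 1: x=[8.7308] v=[-3.5640]
Step 2: x=[7.0158] v=[-5.7167]
Step 3: x=[5.3341] v=[-5.6056]
Step 4: x=[4.3517] v=[-3.2746]
Step 5: x=[4.4577] v=[0.3532]
First v>=0 after going negative at step 5, time=1.5000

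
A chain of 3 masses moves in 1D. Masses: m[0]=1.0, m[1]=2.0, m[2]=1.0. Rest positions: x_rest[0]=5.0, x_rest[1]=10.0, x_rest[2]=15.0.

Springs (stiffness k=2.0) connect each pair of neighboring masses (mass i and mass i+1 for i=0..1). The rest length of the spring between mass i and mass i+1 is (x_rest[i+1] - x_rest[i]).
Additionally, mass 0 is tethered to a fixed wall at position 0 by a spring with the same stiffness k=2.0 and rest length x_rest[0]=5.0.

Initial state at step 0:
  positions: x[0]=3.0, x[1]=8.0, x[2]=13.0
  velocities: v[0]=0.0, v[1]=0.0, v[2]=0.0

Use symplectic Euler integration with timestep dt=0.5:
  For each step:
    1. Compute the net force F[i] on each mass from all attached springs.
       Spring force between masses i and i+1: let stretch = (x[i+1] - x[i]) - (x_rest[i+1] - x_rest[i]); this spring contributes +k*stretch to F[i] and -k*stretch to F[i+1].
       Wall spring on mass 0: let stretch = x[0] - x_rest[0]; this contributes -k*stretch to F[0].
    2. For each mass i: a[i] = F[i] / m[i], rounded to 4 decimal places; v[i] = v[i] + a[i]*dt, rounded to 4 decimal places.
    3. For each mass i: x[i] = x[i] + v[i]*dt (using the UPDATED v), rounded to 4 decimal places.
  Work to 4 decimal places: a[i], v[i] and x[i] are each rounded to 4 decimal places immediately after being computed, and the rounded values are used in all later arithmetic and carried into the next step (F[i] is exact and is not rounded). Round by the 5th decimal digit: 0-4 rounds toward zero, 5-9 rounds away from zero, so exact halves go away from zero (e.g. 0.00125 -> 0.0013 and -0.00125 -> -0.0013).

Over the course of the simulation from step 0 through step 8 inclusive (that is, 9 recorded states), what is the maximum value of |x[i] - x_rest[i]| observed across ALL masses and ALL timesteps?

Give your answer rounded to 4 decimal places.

Step 0: x=[3.0000 8.0000 13.0000] v=[0.0000 0.0000 0.0000]
Step 1: x=[4.0000 8.0000 13.0000] v=[2.0000 0.0000 0.0000]
Step 2: x=[5.0000 8.2500 13.0000] v=[2.0000 0.5000 0.0000]
Step 3: x=[5.1250 8.8750 13.1250] v=[0.2500 1.2500 0.2500]
Step 4: x=[4.5625 9.6250 13.6250] v=[-1.1250 1.5000 1.0000]
Step 5: x=[4.2500 10.1094 14.6250] v=[-0.6250 0.9688 2.0000]
Step 6: x=[4.7422 10.2579 15.8672] v=[0.9844 0.2969 2.4844]
Step 7: x=[5.6212 10.4298 16.8048] v=[1.7579 0.3437 1.8751]
Step 8: x=[6.0939 10.9933 17.0549] v=[0.9453 1.1269 0.5001]
Max displacement = 2.0549

Answer: 2.0549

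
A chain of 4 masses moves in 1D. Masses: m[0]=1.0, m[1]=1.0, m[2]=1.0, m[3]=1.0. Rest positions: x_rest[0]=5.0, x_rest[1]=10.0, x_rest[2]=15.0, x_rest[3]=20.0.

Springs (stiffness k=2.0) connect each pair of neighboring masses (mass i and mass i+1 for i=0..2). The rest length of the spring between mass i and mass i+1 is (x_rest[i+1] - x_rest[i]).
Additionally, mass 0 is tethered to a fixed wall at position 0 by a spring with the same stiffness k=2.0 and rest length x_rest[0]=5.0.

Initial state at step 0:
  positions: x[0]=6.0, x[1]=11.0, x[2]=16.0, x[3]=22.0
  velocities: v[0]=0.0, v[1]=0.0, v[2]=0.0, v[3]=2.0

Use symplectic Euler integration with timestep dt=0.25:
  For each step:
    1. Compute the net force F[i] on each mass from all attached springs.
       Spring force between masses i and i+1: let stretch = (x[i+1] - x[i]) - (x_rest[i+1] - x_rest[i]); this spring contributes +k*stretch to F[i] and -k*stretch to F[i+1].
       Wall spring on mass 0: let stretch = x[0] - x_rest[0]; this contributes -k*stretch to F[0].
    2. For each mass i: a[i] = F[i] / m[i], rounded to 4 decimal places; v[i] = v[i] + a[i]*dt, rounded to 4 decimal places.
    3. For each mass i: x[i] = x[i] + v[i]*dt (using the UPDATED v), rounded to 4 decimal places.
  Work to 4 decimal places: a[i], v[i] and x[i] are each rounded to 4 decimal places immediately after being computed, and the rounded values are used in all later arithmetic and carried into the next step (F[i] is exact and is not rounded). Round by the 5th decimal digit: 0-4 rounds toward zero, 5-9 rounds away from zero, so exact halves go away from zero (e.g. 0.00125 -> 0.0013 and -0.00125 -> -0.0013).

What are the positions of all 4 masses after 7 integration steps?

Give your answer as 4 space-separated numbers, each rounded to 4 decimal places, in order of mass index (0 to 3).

Step 0: x=[6.0000 11.0000 16.0000 22.0000] v=[0.0000 0.0000 0.0000 2.0000]
Step 1: x=[5.8750 11.0000 16.1250 22.3750] v=[-0.5000 0.0000 0.5000 1.5000]
Step 2: x=[5.6563 11.0000 16.3906 22.5938] v=[-0.8750 0.0000 1.0625 0.8750]
Step 3: x=[5.3985 11.0059 16.7578 22.6622] v=[-1.0313 0.0235 1.4688 0.2734]
Step 4: x=[5.1668 11.0299 17.1441 22.6175] v=[-0.9269 0.0958 1.5451 -0.1788]
Step 5: x=[5.0221 11.0853 17.4503 22.5136] v=[-0.5788 0.2214 1.2247 -0.4155]
Step 6: x=[5.0075 11.1784 17.5938 22.4018] v=[-0.0583 0.3723 0.5739 -0.4472]
Step 7: x=[5.1384 11.3021 17.5364 22.3140] v=[0.5234 0.4946 -0.2298 -0.3512]

Answer: 5.1384 11.3021 17.5364 22.3140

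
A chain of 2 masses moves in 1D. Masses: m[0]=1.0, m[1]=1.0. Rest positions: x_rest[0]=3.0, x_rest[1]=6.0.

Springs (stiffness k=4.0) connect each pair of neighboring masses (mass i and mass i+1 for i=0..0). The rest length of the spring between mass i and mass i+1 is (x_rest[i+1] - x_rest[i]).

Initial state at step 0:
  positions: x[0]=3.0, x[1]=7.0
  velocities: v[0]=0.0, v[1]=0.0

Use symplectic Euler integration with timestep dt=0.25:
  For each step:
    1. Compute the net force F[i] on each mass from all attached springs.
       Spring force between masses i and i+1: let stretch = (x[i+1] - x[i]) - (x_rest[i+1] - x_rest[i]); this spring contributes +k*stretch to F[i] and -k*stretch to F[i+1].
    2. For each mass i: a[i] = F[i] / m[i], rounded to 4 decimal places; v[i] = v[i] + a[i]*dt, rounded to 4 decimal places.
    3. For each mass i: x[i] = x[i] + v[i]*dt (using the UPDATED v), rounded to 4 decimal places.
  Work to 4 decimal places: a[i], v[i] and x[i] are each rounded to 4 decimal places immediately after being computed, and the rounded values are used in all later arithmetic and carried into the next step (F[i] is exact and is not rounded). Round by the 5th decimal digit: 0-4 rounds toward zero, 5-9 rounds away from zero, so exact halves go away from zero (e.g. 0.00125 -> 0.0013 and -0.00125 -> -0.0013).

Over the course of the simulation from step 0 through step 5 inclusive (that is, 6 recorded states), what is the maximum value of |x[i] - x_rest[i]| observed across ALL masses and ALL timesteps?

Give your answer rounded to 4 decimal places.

Answer: 1.0313

Derivation:
Step 0: x=[3.0000 7.0000] v=[0.0000 0.0000]
Step 1: x=[3.2500 6.7500] v=[1.0000 -1.0000]
Step 2: x=[3.6250 6.3750] v=[1.5000 -1.5000]
Step 3: x=[3.9375 6.0625] v=[1.2500 -1.2500]
Step 4: x=[4.0313 5.9688] v=[0.3750 -0.3750]
Step 5: x=[3.8594 6.1407] v=[-0.6875 0.6875]
Max displacement = 1.0313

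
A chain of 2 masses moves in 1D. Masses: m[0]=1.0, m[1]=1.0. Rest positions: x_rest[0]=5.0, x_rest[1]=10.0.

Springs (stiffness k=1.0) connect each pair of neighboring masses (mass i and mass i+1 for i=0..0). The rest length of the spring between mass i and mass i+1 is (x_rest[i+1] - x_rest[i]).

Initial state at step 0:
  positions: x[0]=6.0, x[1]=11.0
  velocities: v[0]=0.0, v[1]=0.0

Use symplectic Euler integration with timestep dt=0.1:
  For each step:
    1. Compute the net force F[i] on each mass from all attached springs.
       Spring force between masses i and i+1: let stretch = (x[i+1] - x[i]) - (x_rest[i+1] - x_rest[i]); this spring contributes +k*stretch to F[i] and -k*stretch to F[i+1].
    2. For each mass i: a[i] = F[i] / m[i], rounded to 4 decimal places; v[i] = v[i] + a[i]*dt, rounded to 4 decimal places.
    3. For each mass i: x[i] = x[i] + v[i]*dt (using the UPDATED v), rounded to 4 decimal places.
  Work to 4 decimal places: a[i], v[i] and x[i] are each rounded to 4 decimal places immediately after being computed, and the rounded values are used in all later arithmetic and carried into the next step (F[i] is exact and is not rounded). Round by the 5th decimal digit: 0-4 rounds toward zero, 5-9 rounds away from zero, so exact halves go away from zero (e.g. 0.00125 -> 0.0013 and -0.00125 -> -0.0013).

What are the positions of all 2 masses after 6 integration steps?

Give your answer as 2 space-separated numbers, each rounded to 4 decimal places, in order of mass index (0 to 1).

Answer: 6.0000 11.0000

Derivation:
Step 0: x=[6.0000 11.0000] v=[0.0000 0.0000]
Step 1: x=[6.0000 11.0000] v=[0.0000 0.0000]
Step 2: x=[6.0000 11.0000] v=[0.0000 0.0000]
Step 3: x=[6.0000 11.0000] v=[0.0000 0.0000]
Step 4: x=[6.0000 11.0000] v=[0.0000 0.0000]
Step 5: x=[6.0000 11.0000] v=[0.0000 0.0000]
Step 6: x=[6.0000 11.0000] v=[0.0000 0.0000]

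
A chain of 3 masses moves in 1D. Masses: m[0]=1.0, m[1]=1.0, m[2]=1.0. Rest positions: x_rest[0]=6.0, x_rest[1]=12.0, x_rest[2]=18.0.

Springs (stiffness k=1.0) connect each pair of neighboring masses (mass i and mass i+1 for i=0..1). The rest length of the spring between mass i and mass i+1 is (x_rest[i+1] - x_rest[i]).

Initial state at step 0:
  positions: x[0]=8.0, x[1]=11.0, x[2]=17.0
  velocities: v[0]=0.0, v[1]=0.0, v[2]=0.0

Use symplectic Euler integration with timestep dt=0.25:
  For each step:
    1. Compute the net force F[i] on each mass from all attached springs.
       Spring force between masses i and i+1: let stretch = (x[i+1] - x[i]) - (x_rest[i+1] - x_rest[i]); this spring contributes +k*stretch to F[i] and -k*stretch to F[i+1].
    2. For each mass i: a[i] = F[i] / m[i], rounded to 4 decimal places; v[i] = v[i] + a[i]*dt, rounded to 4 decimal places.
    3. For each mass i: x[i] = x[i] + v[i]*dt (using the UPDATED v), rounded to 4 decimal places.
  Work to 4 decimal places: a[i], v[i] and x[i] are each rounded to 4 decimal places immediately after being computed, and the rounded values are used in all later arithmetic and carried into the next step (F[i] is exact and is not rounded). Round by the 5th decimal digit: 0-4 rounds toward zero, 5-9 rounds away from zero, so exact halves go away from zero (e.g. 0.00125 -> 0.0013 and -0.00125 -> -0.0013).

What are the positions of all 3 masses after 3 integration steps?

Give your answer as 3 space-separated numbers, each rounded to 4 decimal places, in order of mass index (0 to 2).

Step 0: x=[8.0000 11.0000 17.0000] v=[0.0000 0.0000 0.0000]
Step 1: x=[7.8125 11.1875 17.0000] v=[-0.7500 0.7500 0.0000]
Step 2: x=[7.4609 11.5274 17.0117] v=[-1.4063 1.3594 0.0469]
Step 3: x=[6.9885 11.9559 17.0557] v=[-1.8897 1.7139 0.1758]

Answer: 6.9885 11.9559 17.0557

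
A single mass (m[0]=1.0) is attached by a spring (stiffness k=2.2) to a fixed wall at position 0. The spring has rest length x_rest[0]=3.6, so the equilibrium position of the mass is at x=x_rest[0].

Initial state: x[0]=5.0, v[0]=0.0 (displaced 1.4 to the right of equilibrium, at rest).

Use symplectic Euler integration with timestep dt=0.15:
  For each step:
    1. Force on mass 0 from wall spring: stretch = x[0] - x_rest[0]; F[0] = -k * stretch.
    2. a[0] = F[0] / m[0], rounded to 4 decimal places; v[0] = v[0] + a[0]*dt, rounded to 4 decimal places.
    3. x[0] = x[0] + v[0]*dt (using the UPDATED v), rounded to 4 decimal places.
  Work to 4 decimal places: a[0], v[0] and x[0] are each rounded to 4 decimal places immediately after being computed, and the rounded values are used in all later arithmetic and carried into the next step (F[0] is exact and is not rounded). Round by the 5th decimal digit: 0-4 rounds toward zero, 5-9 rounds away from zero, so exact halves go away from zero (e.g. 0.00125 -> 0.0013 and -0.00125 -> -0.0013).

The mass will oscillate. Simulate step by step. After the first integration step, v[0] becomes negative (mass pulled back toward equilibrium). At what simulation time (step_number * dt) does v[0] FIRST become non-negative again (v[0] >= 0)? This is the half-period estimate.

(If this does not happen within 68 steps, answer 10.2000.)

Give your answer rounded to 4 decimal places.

Step 0: x=[5.0000] v=[0.0000]
Step 1: x=[4.9307] v=[-0.4620]
Step 2: x=[4.7955] v=[-0.9011]
Step 3: x=[4.6012] v=[-1.2956]
Step 4: x=[4.3573] v=[-1.6260]
Step 5: x=[4.0759] v=[-1.8759]
Step 6: x=[3.7710] v=[-2.0330]
Step 7: x=[3.4576] v=[-2.0894]
Step 8: x=[3.1512] v=[-2.0424]
Step 9: x=[2.8671] v=[-1.8943]
Step 10: x=[2.6192] v=[-1.6524]
Step 11: x=[2.4199] v=[-1.3287]
Step 12: x=[2.2790] v=[-0.9393]
Step 13: x=[2.2035] v=[-0.5034]
Step 14: x=[2.1971] v=[-0.0426]
Step 15: x=[2.2602] v=[0.4204]
First v>=0 after going negative at step 15, time=2.2500

Answer: 2.2500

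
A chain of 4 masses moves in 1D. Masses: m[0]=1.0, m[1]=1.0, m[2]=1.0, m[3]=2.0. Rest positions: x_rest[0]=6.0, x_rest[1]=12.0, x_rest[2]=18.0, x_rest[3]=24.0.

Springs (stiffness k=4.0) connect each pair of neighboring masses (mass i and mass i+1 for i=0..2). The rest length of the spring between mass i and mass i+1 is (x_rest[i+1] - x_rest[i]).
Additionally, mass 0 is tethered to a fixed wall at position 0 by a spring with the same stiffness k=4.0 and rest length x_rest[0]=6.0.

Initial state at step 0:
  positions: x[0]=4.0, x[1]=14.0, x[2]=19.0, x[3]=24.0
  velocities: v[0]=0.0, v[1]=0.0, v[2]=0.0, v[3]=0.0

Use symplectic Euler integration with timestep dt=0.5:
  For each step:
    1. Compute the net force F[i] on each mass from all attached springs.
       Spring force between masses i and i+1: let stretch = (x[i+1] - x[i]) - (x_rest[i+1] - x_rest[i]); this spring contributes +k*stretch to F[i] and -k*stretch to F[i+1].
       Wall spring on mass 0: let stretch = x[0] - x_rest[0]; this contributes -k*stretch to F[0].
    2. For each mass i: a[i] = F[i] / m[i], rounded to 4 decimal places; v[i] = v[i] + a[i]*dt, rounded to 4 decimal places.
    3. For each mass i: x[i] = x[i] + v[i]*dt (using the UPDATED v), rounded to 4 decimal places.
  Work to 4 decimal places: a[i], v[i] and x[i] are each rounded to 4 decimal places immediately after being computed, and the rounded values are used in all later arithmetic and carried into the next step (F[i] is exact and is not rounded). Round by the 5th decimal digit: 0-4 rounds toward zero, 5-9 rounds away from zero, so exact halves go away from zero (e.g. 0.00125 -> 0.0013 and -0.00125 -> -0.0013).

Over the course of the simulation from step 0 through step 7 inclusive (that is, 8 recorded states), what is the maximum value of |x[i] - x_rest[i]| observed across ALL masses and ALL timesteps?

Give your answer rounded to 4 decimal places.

Step 0: x=[4.0000 14.0000 19.0000 24.0000] v=[0.0000 0.0000 0.0000 0.0000]
Step 1: x=[10.0000 9.0000 19.0000 24.5000] v=[12.0000 -10.0000 0.0000 1.0000]
Step 2: x=[5.0000 15.0000 14.5000 25.2500] v=[-10.0000 12.0000 -9.0000 1.5000]
Step 3: x=[5.0000 10.5000 21.2500 23.6250] v=[0.0000 -9.0000 13.5000 -3.2500]
Step 4: x=[5.5000 11.2500 19.6250 23.8125] v=[1.0000 1.5000 -3.2500 0.3750]
Step 5: x=[6.2500 14.6250 13.8125 24.9063] v=[1.5000 6.7500 -11.6250 2.1875]
Step 6: x=[9.1250 8.8125 19.9063 23.4532] v=[5.7500 -11.6250 12.1876 -2.9063]
Step 7: x=[2.5625 14.4063 18.4532 23.2266] v=[-13.1250 11.1876 -2.9062 -0.4532]
Max displacement = 4.1875

Answer: 4.1875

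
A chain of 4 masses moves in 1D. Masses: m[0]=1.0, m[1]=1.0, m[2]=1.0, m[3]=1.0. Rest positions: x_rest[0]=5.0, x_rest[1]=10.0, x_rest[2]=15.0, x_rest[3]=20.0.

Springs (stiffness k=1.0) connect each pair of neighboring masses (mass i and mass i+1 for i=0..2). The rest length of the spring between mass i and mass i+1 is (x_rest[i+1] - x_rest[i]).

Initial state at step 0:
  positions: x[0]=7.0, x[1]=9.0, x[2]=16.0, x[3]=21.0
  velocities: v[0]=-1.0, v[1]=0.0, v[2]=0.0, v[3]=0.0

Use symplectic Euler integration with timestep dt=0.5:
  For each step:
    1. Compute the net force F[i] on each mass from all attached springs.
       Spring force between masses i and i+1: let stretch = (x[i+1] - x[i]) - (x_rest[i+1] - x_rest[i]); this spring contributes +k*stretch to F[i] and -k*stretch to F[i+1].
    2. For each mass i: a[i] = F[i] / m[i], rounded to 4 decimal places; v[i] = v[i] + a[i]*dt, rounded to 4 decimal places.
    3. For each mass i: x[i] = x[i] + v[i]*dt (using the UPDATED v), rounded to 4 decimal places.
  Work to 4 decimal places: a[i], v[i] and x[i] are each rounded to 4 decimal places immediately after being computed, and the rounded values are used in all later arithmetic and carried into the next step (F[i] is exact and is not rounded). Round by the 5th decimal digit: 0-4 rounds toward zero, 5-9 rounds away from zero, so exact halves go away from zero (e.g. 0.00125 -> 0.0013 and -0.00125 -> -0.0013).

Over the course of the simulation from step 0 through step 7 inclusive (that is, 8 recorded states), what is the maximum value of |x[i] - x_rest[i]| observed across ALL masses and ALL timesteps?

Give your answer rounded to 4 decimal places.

Answer: 2.1407

Derivation:
Step 0: x=[7.0000 9.0000 16.0000 21.0000] v=[-1.0000 0.0000 0.0000 0.0000]
Step 1: x=[5.7500 10.2500 15.5000 21.0000] v=[-2.5000 2.5000 -1.0000 0.0000]
Step 2: x=[4.3750 11.6875 15.0625 20.8750] v=[-2.7500 2.8750 -0.8750 -0.2500]
Step 3: x=[3.5781 12.1407 15.2344 20.5469] v=[-1.5938 0.9063 0.3438 -0.6563]
Step 4: x=[3.6719 11.2266 15.9610 20.1406] v=[0.1875 -1.8282 1.4532 -0.8126]
Step 5: x=[4.4044 9.6074 16.5489 19.9394] v=[1.4649 -3.2384 1.1758 -0.4024]
Step 6: x=[5.1876 8.4228 16.2491 20.1406] v=[1.5664 -2.3692 -0.5997 0.4024]
Step 7: x=[5.5296 8.3860 14.9656 20.6190] v=[0.6840 -0.0737 -2.5671 0.9567]
Max displacement = 2.1407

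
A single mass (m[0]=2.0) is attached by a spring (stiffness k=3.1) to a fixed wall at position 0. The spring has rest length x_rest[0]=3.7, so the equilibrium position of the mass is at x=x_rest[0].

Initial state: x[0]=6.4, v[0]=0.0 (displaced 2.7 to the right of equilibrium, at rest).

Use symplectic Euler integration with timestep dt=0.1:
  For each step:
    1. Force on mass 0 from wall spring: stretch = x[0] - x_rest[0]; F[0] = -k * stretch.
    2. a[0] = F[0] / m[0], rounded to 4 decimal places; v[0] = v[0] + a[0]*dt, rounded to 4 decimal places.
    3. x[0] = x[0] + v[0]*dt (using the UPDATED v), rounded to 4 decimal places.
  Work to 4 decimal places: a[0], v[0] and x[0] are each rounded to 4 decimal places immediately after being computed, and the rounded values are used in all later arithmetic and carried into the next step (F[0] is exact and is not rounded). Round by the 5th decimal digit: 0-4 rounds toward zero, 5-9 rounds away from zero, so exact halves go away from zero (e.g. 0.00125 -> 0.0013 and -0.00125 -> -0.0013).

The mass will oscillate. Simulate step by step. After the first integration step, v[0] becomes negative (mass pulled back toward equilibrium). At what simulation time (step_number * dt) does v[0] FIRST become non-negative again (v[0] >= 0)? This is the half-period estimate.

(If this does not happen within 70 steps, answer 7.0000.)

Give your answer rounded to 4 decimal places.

Step 0: x=[6.4000] v=[0.0000]
Step 1: x=[6.3582] v=[-0.4185]
Step 2: x=[6.2752] v=[-0.8305]
Step 3: x=[6.1522] v=[-1.2297]
Step 4: x=[5.9912] v=[-1.6098]
Step 5: x=[5.7947] v=[-1.9649]
Step 6: x=[5.5657] v=[-2.2896]
Step 7: x=[5.3078] v=[-2.5788]
Step 8: x=[5.0250] v=[-2.8280]
Step 9: x=[4.7217] v=[-3.0334]
Step 10: x=[4.4025] v=[-3.1918]
Step 11: x=[4.0724] v=[-3.3007]
Step 12: x=[3.7366] v=[-3.3584]
Step 13: x=[3.4002] v=[-3.3641]
Step 14: x=[3.0684] v=[-3.3176]
Step 15: x=[2.7464] v=[-3.2197]
Step 16: x=[2.4392] v=[-3.0719]
Step 17: x=[2.1516] v=[-2.8765]
Step 18: x=[1.8880] v=[-2.6365]
Step 19: x=[1.6524] v=[-2.3556]
Step 20: x=[1.4486] v=[-2.0382]
Step 21: x=[1.2797] v=[-1.6892]
Step 22: x=[1.1483] v=[-1.3141]
Step 23: x=[1.0564] v=[-0.9186]
Step 24: x=[1.0055] v=[-0.5088]
Step 25: x=[0.9964] v=[-0.0912]
Step 26: x=[1.0292] v=[0.3279]
First v>=0 after going negative at step 26, time=2.6000

Answer: 2.6000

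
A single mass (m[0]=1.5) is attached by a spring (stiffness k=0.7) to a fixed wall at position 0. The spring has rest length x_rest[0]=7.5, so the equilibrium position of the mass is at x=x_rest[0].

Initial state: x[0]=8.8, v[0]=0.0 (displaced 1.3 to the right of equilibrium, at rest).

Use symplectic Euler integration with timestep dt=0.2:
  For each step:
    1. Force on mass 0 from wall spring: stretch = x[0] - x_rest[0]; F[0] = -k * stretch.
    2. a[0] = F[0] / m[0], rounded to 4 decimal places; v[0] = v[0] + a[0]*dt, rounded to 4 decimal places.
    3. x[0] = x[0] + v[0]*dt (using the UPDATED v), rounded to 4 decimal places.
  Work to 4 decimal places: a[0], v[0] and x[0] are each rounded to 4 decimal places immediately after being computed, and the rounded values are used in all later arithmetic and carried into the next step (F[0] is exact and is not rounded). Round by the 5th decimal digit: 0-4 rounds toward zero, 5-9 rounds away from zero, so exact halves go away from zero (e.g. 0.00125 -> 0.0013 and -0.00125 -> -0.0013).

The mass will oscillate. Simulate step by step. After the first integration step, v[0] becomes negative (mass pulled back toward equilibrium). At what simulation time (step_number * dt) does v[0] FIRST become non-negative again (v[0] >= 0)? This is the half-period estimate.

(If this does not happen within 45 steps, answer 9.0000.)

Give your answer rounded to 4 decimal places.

Answer: 4.6000

Derivation:
Step 0: x=[8.8000] v=[0.0000]
Step 1: x=[8.7757] v=[-0.1213]
Step 2: x=[8.7276] v=[-0.2404]
Step 3: x=[8.6566] v=[-0.3550]
Step 4: x=[8.5640] v=[-0.4629]
Step 5: x=[8.4516] v=[-0.5622]
Step 6: x=[8.3214] v=[-0.6510]
Step 7: x=[8.1759] v=[-0.7277]
Step 8: x=[8.0177] v=[-0.7908]
Step 9: x=[7.8499] v=[-0.8391]
Step 10: x=[7.6755] v=[-0.8718]
Step 11: x=[7.4979] v=[-0.8882]
Step 12: x=[7.3203] v=[-0.8880]
Step 13: x=[7.1461] v=[-0.8712]
Step 14: x=[6.9785] v=[-0.8382]
Step 15: x=[6.8206] v=[-0.7895]
Step 16: x=[6.6754] v=[-0.7261]
Step 17: x=[6.5456] v=[-0.6491]
Step 18: x=[6.4336] v=[-0.5600]
Step 19: x=[6.3415] v=[-0.4605]
Step 20: x=[6.2710] v=[-0.3524]
Step 21: x=[6.2235] v=[-0.2377]
Step 22: x=[6.1998] v=[-0.1186]
Step 23: x=[6.2004] v=[0.0028]
First v>=0 after going negative at step 23, time=4.6000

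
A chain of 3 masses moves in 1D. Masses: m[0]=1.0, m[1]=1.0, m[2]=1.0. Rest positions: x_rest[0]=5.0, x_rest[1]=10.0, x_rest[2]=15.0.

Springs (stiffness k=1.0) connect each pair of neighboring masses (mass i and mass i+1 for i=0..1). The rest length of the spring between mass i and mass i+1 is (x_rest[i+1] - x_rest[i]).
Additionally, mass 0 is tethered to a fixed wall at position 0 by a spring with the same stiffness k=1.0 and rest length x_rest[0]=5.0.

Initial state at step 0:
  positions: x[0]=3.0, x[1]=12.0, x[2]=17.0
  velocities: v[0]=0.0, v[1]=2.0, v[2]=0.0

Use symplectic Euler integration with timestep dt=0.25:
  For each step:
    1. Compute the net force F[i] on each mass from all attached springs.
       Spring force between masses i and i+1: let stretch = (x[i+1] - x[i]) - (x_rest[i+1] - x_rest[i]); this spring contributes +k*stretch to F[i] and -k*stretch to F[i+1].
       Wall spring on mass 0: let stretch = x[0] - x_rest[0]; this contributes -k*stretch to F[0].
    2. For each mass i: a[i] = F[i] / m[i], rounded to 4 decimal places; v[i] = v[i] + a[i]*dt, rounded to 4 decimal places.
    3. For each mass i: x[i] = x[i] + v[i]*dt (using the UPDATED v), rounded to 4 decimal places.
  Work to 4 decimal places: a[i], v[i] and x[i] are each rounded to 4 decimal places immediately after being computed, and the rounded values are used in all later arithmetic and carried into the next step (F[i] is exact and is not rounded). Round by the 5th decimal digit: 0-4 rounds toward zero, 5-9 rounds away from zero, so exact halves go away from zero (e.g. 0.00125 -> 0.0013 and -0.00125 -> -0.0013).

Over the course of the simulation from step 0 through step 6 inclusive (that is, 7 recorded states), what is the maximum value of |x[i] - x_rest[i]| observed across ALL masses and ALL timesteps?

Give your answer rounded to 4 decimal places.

Answer: 3.0661

Derivation:
Step 0: x=[3.0000 12.0000 17.0000] v=[0.0000 2.0000 0.0000]
Step 1: x=[3.3750 12.2500 17.0000] v=[1.5000 1.0000 0.0000]
Step 2: x=[4.0938 12.2422 17.0156] v=[2.8750 -0.0313 0.0625]
Step 3: x=[5.0660 12.0234 17.0454] v=[3.8887 -0.8751 0.1192]
Step 4: x=[6.1564 11.6837 17.0738] v=[4.3616 -1.3590 0.1137]
Step 5: x=[7.2075 11.3354 17.0779] v=[4.2043 -1.3933 0.0162]
Step 6: x=[8.0661 11.0880 17.0356] v=[3.4344 -0.9897 -0.1694]
Max displacement = 3.0661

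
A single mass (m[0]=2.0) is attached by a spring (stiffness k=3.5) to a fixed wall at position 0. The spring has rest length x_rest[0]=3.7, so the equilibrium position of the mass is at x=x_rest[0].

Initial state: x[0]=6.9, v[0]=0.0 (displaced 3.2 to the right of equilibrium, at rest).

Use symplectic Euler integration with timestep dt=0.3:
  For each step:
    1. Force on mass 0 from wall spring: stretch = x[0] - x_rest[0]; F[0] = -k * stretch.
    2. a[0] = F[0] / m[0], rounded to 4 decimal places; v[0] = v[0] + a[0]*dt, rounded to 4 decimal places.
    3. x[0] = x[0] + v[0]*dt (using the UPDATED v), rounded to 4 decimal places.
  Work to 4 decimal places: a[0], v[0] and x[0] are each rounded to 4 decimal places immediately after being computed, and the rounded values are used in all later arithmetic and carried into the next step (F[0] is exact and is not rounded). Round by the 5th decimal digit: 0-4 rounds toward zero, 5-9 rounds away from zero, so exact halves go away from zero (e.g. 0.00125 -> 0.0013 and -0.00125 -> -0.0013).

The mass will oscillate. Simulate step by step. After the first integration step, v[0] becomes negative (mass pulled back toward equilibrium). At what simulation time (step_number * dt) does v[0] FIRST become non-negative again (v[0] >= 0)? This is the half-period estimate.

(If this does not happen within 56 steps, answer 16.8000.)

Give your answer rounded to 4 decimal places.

Answer: 2.4000

Derivation:
Step 0: x=[6.9000] v=[0.0000]
Step 1: x=[6.3960] v=[-1.6800]
Step 2: x=[5.4674] v=[-3.0954]
Step 3: x=[4.2604] v=[-4.0233]
Step 4: x=[2.9652] v=[-4.3175]
Step 5: x=[1.7857] v=[-3.9317]
Step 6: x=[0.9077] v=[-2.9267]
Step 7: x=[0.4695] v=[-1.4608]
Step 8: x=[0.5401] v=[0.2352]
First v>=0 after going negative at step 8, time=2.4000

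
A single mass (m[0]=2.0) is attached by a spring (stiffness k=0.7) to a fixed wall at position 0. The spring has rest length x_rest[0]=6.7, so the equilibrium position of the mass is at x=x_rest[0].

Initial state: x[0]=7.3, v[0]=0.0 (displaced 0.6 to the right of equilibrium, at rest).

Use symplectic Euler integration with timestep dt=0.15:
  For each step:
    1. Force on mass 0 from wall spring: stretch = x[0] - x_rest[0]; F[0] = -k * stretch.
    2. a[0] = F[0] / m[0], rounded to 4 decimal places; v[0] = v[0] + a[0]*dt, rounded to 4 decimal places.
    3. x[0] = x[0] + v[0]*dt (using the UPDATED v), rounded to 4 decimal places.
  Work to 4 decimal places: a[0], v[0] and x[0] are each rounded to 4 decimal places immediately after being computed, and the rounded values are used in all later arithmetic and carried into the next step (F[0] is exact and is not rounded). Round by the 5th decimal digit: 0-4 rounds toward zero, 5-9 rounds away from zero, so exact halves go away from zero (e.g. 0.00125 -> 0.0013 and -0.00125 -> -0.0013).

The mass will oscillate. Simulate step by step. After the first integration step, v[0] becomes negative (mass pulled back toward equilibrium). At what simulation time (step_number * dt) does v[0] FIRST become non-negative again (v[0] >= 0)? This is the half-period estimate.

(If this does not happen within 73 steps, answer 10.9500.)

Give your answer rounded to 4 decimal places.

Answer: 5.4000

Derivation:
Step 0: x=[7.3000] v=[0.0000]
Step 1: x=[7.2953] v=[-0.0315]
Step 2: x=[7.2859] v=[-0.0628]
Step 3: x=[7.2719] v=[-0.0936]
Step 4: x=[7.2534] v=[-0.1236]
Step 5: x=[7.2305] v=[-0.1527]
Step 6: x=[7.2034] v=[-0.1806]
Step 7: x=[7.1724] v=[-0.2070]
Step 8: x=[7.1376] v=[-0.2318]
Step 9: x=[7.0994] v=[-0.2548]
Step 10: x=[7.0580] v=[-0.2758]
Step 11: x=[7.0138] v=[-0.2946]
Step 12: x=[6.9671] v=[-0.3111]
Step 13: x=[6.9183] v=[-0.3251]
Step 14: x=[6.8678] v=[-0.3366]
Step 15: x=[6.8160] v=[-0.3454]
Step 16: x=[6.7633] v=[-0.3515]
Step 17: x=[6.7101] v=[-0.3548]
Step 18: x=[6.6568] v=[-0.3553]
Step 19: x=[6.6039] v=[-0.3530]
Step 20: x=[6.5517] v=[-0.3480]
Step 21: x=[6.5007] v=[-0.3402]
Step 22: x=[6.4512] v=[-0.3297]
Step 23: x=[6.4037] v=[-0.3166]
Step 24: x=[6.3586] v=[-0.3010]
Step 25: x=[6.3161] v=[-0.2831]
Step 26: x=[6.2767] v=[-0.2629]
Step 27: x=[6.2406] v=[-0.2407]
Step 28: x=[6.2081] v=[-0.2166]
Step 29: x=[6.1795] v=[-0.1908]
Step 30: x=[6.1550] v=[-0.1635]
Step 31: x=[6.1348] v=[-0.1349]
Step 32: x=[6.1190] v=[-0.1052]
Step 33: x=[6.1078] v=[-0.0747]
Step 34: x=[6.1013] v=[-0.0436]
Step 35: x=[6.0995] v=[-0.0122]
Step 36: x=[6.1024] v=[0.0193]
First v>=0 after going negative at step 36, time=5.4000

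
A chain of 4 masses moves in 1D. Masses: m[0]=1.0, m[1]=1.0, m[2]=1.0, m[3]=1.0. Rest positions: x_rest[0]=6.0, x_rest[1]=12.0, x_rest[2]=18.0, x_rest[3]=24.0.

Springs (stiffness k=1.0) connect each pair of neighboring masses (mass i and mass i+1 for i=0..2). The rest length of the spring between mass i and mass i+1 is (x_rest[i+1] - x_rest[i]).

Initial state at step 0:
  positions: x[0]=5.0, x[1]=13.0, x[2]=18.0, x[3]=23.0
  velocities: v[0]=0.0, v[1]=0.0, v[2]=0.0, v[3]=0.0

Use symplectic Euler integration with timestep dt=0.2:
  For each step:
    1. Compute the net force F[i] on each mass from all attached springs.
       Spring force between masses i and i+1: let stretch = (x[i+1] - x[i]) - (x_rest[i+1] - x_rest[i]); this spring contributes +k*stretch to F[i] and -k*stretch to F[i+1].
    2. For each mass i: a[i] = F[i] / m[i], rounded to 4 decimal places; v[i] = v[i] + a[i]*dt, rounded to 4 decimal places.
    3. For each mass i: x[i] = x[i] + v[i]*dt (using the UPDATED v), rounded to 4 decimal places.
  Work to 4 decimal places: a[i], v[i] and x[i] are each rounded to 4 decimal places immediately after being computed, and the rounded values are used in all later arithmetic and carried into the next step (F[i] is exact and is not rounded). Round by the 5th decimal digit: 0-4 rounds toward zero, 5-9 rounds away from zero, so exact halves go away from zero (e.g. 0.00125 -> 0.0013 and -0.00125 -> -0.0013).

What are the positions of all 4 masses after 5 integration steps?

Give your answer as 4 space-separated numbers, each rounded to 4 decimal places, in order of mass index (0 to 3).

Step 0: x=[5.0000 13.0000 18.0000 23.0000] v=[0.0000 0.0000 0.0000 0.0000]
Step 1: x=[5.0800 12.8800 18.0000 23.0400] v=[0.4000 -0.6000 0.0000 0.2000]
Step 2: x=[5.2320 12.6528 17.9968 23.1184] v=[0.7600 -1.1360 -0.0160 0.3920]
Step 3: x=[5.4408 12.3425 17.9847 23.2319] v=[1.0442 -1.5514 -0.0605 0.5677]
Step 4: x=[5.6857 11.9818 17.9568 23.3756] v=[1.2245 -1.8033 -0.1395 0.7183]
Step 5: x=[5.9424 11.6083 17.9067 23.5425] v=[1.2837 -1.8675 -0.2507 0.8345]

Answer: 5.9424 11.6083 17.9067 23.5425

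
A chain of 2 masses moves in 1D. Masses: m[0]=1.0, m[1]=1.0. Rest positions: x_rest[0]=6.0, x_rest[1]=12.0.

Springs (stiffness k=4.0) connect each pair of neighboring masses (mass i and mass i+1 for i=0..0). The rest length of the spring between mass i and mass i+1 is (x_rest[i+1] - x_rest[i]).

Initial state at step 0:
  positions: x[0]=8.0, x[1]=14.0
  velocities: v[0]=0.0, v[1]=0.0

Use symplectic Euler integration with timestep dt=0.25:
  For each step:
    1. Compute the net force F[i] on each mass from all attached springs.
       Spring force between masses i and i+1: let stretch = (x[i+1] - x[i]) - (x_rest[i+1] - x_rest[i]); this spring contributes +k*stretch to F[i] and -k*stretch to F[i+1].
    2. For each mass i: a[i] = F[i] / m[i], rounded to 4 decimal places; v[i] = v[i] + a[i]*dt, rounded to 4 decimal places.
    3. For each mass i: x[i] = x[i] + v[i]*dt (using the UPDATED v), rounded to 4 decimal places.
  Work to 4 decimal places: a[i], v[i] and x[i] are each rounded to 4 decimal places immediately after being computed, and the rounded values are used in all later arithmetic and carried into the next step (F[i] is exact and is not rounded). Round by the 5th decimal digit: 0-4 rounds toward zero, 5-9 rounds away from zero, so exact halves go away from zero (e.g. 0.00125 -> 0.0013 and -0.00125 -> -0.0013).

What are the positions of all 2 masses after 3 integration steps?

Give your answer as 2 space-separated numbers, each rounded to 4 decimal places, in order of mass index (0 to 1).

Answer: 8.0000 14.0000

Derivation:
Step 0: x=[8.0000 14.0000] v=[0.0000 0.0000]
Step 1: x=[8.0000 14.0000] v=[0.0000 0.0000]
Step 2: x=[8.0000 14.0000] v=[0.0000 0.0000]
Step 3: x=[8.0000 14.0000] v=[0.0000 0.0000]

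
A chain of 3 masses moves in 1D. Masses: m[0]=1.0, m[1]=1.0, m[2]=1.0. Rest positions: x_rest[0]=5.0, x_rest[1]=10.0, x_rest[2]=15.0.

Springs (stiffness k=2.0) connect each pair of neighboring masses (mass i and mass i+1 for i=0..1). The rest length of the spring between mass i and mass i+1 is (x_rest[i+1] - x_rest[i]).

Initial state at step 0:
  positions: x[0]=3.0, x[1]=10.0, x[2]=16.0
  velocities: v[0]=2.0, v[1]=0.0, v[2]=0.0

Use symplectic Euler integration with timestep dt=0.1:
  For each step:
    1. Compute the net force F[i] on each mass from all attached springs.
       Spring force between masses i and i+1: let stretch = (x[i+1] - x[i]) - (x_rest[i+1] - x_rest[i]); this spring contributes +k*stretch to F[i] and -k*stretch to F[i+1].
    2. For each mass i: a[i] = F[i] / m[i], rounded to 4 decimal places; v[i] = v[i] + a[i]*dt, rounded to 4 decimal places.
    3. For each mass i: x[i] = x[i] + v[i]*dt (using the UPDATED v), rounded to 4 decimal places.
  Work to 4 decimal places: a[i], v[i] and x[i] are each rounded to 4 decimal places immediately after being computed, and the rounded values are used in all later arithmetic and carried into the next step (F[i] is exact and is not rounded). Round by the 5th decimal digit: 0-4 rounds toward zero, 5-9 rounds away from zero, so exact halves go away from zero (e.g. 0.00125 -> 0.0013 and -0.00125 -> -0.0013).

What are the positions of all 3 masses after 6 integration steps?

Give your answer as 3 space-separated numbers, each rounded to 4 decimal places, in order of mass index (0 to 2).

Step 0: x=[3.0000 10.0000 16.0000] v=[2.0000 0.0000 0.0000]
Step 1: x=[3.2400 9.9800 15.9800] v=[2.4000 -0.2000 -0.2000]
Step 2: x=[3.5148 9.9452 15.9400] v=[2.7480 -0.3480 -0.4000]
Step 3: x=[3.8182 9.9017 15.8801] v=[3.0341 -0.4351 -0.5990]
Step 4: x=[4.1433 9.8561 15.8006] v=[3.2508 -0.4561 -0.7947]
Step 5: x=[4.4826 9.8151 15.7022] v=[3.3934 -0.4098 -0.9836]
Step 6: x=[4.8286 9.7852 15.5861] v=[3.4599 -0.2989 -1.1610]

Answer: 4.8286 9.7852 15.5861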